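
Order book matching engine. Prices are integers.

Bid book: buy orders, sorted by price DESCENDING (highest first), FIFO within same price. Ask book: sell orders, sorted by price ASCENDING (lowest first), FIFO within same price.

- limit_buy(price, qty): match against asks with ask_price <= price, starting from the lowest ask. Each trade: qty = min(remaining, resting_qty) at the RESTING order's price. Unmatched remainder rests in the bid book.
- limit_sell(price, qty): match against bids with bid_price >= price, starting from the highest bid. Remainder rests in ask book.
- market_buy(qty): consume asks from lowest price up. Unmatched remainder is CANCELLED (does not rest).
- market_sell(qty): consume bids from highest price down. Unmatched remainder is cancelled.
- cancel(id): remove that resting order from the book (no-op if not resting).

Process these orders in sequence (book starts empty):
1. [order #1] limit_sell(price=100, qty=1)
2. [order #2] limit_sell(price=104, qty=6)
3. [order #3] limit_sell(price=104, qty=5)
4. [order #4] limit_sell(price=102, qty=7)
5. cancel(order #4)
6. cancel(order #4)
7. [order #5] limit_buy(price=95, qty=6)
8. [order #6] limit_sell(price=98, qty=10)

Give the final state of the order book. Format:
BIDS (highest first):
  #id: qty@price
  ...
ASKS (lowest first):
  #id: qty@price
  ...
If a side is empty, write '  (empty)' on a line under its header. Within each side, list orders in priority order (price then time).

After op 1 [order #1] limit_sell(price=100, qty=1): fills=none; bids=[-] asks=[#1:1@100]
After op 2 [order #2] limit_sell(price=104, qty=6): fills=none; bids=[-] asks=[#1:1@100 #2:6@104]
After op 3 [order #3] limit_sell(price=104, qty=5): fills=none; bids=[-] asks=[#1:1@100 #2:6@104 #3:5@104]
After op 4 [order #4] limit_sell(price=102, qty=7): fills=none; bids=[-] asks=[#1:1@100 #4:7@102 #2:6@104 #3:5@104]
After op 5 cancel(order #4): fills=none; bids=[-] asks=[#1:1@100 #2:6@104 #3:5@104]
After op 6 cancel(order #4): fills=none; bids=[-] asks=[#1:1@100 #2:6@104 #3:5@104]
After op 7 [order #5] limit_buy(price=95, qty=6): fills=none; bids=[#5:6@95] asks=[#1:1@100 #2:6@104 #3:5@104]
After op 8 [order #6] limit_sell(price=98, qty=10): fills=none; bids=[#5:6@95] asks=[#6:10@98 #1:1@100 #2:6@104 #3:5@104]

Answer: BIDS (highest first):
  #5: 6@95
ASKS (lowest first):
  #6: 10@98
  #1: 1@100
  #2: 6@104
  #3: 5@104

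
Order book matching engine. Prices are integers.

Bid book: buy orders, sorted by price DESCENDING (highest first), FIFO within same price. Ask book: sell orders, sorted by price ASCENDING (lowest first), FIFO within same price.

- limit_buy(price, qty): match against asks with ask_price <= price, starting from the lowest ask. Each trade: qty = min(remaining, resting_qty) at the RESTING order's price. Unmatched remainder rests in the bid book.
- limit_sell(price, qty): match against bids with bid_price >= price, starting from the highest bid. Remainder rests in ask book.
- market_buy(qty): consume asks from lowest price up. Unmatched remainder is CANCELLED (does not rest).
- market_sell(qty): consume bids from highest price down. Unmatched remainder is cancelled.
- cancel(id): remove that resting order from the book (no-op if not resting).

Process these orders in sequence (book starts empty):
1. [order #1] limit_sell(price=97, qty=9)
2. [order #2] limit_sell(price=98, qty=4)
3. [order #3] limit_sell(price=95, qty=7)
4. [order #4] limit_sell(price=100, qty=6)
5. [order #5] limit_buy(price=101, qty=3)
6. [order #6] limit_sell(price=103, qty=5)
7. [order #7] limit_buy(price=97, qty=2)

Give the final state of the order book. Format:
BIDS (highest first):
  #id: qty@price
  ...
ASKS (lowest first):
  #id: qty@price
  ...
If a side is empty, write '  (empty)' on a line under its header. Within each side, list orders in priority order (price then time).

Answer: BIDS (highest first):
  (empty)
ASKS (lowest first):
  #3: 2@95
  #1: 9@97
  #2: 4@98
  #4: 6@100
  #6: 5@103

Derivation:
After op 1 [order #1] limit_sell(price=97, qty=9): fills=none; bids=[-] asks=[#1:9@97]
After op 2 [order #2] limit_sell(price=98, qty=4): fills=none; bids=[-] asks=[#1:9@97 #2:4@98]
After op 3 [order #3] limit_sell(price=95, qty=7): fills=none; bids=[-] asks=[#3:7@95 #1:9@97 #2:4@98]
After op 4 [order #4] limit_sell(price=100, qty=6): fills=none; bids=[-] asks=[#3:7@95 #1:9@97 #2:4@98 #4:6@100]
After op 5 [order #5] limit_buy(price=101, qty=3): fills=#5x#3:3@95; bids=[-] asks=[#3:4@95 #1:9@97 #2:4@98 #4:6@100]
After op 6 [order #6] limit_sell(price=103, qty=5): fills=none; bids=[-] asks=[#3:4@95 #1:9@97 #2:4@98 #4:6@100 #6:5@103]
After op 7 [order #7] limit_buy(price=97, qty=2): fills=#7x#3:2@95; bids=[-] asks=[#3:2@95 #1:9@97 #2:4@98 #4:6@100 #6:5@103]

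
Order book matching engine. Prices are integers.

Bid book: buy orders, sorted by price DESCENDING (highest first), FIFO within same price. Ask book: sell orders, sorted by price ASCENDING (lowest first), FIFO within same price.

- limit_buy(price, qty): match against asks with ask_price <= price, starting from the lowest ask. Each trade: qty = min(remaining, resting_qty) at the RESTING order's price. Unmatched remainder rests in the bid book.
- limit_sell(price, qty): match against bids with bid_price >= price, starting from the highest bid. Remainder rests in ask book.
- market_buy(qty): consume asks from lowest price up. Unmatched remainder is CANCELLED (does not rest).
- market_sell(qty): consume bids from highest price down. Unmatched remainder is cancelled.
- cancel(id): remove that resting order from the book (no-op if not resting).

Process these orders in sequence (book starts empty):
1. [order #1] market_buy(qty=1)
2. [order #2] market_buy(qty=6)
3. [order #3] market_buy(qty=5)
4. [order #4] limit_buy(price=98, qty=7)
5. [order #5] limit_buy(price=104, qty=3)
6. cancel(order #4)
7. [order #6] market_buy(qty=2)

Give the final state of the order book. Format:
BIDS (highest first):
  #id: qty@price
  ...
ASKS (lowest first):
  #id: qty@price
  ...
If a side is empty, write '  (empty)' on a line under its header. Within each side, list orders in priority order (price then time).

Answer: BIDS (highest first):
  #5: 3@104
ASKS (lowest first):
  (empty)

Derivation:
After op 1 [order #1] market_buy(qty=1): fills=none; bids=[-] asks=[-]
After op 2 [order #2] market_buy(qty=6): fills=none; bids=[-] asks=[-]
After op 3 [order #3] market_buy(qty=5): fills=none; bids=[-] asks=[-]
After op 4 [order #4] limit_buy(price=98, qty=7): fills=none; bids=[#4:7@98] asks=[-]
After op 5 [order #5] limit_buy(price=104, qty=3): fills=none; bids=[#5:3@104 #4:7@98] asks=[-]
After op 6 cancel(order #4): fills=none; bids=[#5:3@104] asks=[-]
After op 7 [order #6] market_buy(qty=2): fills=none; bids=[#5:3@104] asks=[-]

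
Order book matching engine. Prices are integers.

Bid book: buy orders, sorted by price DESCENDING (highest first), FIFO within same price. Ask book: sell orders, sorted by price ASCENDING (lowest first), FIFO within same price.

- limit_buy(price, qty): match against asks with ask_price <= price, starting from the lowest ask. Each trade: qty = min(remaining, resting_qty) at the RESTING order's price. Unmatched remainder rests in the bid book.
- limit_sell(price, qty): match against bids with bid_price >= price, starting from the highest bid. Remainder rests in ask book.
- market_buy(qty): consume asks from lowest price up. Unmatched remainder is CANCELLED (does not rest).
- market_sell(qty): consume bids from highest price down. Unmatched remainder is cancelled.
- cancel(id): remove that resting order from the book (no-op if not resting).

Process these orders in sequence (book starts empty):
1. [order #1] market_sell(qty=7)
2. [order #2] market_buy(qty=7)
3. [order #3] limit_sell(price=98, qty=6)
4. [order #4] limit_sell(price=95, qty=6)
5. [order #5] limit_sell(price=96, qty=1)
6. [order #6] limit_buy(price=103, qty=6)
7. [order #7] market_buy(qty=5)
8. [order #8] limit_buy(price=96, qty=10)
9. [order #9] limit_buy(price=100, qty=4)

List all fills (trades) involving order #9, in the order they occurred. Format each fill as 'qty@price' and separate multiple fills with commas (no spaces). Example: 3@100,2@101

Answer: 2@98

Derivation:
After op 1 [order #1] market_sell(qty=7): fills=none; bids=[-] asks=[-]
After op 2 [order #2] market_buy(qty=7): fills=none; bids=[-] asks=[-]
After op 3 [order #3] limit_sell(price=98, qty=6): fills=none; bids=[-] asks=[#3:6@98]
After op 4 [order #4] limit_sell(price=95, qty=6): fills=none; bids=[-] asks=[#4:6@95 #3:6@98]
After op 5 [order #5] limit_sell(price=96, qty=1): fills=none; bids=[-] asks=[#4:6@95 #5:1@96 #3:6@98]
After op 6 [order #6] limit_buy(price=103, qty=6): fills=#6x#4:6@95; bids=[-] asks=[#5:1@96 #3:6@98]
After op 7 [order #7] market_buy(qty=5): fills=#7x#5:1@96 #7x#3:4@98; bids=[-] asks=[#3:2@98]
After op 8 [order #8] limit_buy(price=96, qty=10): fills=none; bids=[#8:10@96] asks=[#3:2@98]
After op 9 [order #9] limit_buy(price=100, qty=4): fills=#9x#3:2@98; bids=[#9:2@100 #8:10@96] asks=[-]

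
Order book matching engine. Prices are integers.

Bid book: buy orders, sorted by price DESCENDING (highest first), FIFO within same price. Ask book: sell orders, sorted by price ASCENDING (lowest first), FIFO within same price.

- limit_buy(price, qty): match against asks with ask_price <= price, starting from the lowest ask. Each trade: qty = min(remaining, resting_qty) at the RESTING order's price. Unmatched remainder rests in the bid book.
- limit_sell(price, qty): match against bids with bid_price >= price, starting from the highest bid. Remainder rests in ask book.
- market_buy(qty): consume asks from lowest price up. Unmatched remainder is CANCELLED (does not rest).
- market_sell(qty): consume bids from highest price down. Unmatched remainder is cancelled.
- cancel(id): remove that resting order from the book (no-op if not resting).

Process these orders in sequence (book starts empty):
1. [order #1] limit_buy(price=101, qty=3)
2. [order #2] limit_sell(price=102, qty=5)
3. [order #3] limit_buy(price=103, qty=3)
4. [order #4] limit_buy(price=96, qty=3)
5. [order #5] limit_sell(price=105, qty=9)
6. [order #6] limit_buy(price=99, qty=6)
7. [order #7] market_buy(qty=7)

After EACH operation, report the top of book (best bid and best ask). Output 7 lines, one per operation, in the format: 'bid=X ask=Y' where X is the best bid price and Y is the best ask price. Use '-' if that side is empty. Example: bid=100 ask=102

Answer: bid=101 ask=-
bid=101 ask=102
bid=101 ask=102
bid=101 ask=102
bid=101 ask=102
bid=101 ask=102
bid=101 ask=105

Derivation:
After op 1 [order #1] limit_buy(price=101, qty=3): fills=none; bids=[#1:3@101] asks=[-]
After op 2 [order #2] limit_sell(price=102, qty=5): fills=none; bids=[#1:3@101] asks=[#2:5@102]
After op 3 [order #3] limit_buy(price=103, qty=3): fills=#3x#2:3@102; bids=[#1:3@101] asks=[#2:2@102]
After op 4 [order #4] limit_buy(price=96, qty=3): fills=none; bids=[#1:3@101 #4:3@96] asks=[#2:2@102]
After op 5 [order #5] limit_sell(price=105, qty=9): fills=none; bids=[#1:3@101 #4:3@96] asks=[#2:2@102 #5:9@105]
After op 6 [order #6] limit_buy(price=99, qty=6): fills=none; bids=[#1:3@101 #6:6@99 #4:3@96] asks=[#2:2@102 #5:9@105]
After op 7 [order #7] market_buy(qty=7): fills=#7x#2:2@102 #7x#5:5@105; bids=[#1:3@101 #6:6@99 #4:3@96] asks=[#5:4@105]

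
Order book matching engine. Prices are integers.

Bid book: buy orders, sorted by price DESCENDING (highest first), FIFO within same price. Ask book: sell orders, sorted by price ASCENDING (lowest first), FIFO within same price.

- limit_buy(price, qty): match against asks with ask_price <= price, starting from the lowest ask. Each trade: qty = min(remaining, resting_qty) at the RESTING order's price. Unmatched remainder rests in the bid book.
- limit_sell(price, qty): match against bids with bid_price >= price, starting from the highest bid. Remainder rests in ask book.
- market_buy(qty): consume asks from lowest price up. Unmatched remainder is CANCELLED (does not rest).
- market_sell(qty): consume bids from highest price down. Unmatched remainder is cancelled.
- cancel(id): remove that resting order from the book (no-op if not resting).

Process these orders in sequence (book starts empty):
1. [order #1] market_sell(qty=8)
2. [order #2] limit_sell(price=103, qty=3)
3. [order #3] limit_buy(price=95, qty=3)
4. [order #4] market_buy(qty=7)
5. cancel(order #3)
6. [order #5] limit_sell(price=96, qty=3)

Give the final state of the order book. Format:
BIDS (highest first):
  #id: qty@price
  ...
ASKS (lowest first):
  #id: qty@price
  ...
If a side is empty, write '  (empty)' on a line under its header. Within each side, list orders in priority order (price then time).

Answer: BIDS (highest first):
  (empty)
ASKS (lowest first):
  #5: 3@96

Derivation:
After op 1 [order #1] market_sell(qty=8): fills=none; bids=[-] asks=[-]
After op 2 [order #2] limit_sell(price=103, qty=3): fills=none; bids=[-] asks=[#2:3@103]
After op 3 [order #3] limit_buy(price=95, qty=3): fills=none; bids=[#3:3@95] asks=[#2:3@103]
After op 4 [order #4] market_buy(qty=7): fills=#4x#2:3@103; bids=[#3:3@95] asks=[-]
After op 5 cancel(order #3): fills=none; bids=[-] asks=[-]
After op 6 [order #5] limit_sell(price=96, qty=3): fills=none; bids=[-] asks=[#5:3@96]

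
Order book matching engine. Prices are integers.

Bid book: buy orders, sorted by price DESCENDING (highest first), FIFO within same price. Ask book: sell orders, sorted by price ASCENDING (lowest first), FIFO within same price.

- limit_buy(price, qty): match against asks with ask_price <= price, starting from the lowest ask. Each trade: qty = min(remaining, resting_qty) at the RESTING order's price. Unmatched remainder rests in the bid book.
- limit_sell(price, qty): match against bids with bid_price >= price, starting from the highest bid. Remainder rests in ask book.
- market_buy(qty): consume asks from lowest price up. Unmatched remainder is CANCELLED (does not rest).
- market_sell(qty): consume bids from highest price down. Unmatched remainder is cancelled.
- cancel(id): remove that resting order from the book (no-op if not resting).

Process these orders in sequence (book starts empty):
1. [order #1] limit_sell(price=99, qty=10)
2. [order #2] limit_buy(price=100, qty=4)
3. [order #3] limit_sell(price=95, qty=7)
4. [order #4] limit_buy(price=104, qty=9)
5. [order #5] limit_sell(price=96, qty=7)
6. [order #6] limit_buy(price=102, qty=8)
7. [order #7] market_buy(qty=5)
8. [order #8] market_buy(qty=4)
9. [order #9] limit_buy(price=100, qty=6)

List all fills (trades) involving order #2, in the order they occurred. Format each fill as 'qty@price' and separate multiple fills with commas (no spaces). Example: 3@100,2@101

After op 1 [order #1] limit_sell(price=99, qty=10): fills=none; bids=[-] asks=[#1:10@99]
After op 2 [order #2] limit_buy(price=100, qty=4): fills=#2x#1:4@99; bids=[-] asks=[#1:6@99]
After op 3 [order #3] limit_sell(price=95, qty=7): fills=none; bids=[-] asks=[#3:7@95 #1:6@99]
After op 4 [order #4] limit_buy(price=104, qty=9): fills=#4x#3:7@95 #4x#1:2@99; bids=[-] asks=[#1:4@99]
After op 5 [order #5] limit_sell(price=96, qty=7): fills=none; bids=[-] asks=[#5:7@96 #1:4@99]
After op 6 [order #6] limit_buy(price=102, qty=8): fills=#6x#5:7@96 #6x#1:1@99; bids=[-] asks=[#1:3@99]
After op 7 [order #7] market_buy(qty=5): fills=#7x#1:3@99; bids=[-] asks=[-]
After op 8 [order #8] market_buy(qty=4): fills=none; bids=[-] asks=[-]
After op 9 [order #9] limit_buy(price=100, qty=6): fills=none; bids=[#9:6@100] asks=[-]

Answer: 4@99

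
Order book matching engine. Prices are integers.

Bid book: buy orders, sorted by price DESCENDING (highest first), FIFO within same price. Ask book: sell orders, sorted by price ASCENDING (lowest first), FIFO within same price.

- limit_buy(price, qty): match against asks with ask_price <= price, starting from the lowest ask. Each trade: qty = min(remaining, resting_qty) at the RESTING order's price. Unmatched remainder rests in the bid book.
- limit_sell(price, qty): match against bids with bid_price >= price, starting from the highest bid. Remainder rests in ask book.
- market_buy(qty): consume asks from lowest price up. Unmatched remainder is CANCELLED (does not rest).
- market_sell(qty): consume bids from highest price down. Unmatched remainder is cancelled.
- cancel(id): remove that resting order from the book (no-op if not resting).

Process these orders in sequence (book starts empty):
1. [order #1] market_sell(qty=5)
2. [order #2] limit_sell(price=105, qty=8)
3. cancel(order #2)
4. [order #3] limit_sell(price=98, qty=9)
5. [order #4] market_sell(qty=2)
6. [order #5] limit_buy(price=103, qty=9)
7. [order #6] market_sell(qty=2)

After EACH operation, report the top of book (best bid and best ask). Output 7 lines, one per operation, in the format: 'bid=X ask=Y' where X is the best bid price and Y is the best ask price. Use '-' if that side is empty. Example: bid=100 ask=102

Answer: bid=- ask=-
bid=- ask=105
bid=- ask=-
bid=- ask=98
bid=- ask=98
bid=- ask=-
bid=- ask=-

Derivation:
After op 1 [order #1] market_sell(qty=5): fills=none; bids=[-] asks=[-]
After op 2 [order #2] limit_sell(price=105, qty=8): fills=none; bids=[-] asks=[#2:8@105]
After op 3 cancel(order #2): fills=none; bids=[-] asks=[-]
After op 4 [order #3] limit_sell(price=98, qty=9): fills=none; bids=[-] asks=[#3:9@98]
After op 5 [order #4] market_sell(qty=2): fills=none; bids=[-] asks=[#3:9@98]
After op 6 [order #5] limit_buy(price=103, qty=9): fills=#5x#3:9@98; bids=[-] asks=[-]
After op 7 [order #6] market_sell(qty=2): fills=none; bids=[-] asks=[-]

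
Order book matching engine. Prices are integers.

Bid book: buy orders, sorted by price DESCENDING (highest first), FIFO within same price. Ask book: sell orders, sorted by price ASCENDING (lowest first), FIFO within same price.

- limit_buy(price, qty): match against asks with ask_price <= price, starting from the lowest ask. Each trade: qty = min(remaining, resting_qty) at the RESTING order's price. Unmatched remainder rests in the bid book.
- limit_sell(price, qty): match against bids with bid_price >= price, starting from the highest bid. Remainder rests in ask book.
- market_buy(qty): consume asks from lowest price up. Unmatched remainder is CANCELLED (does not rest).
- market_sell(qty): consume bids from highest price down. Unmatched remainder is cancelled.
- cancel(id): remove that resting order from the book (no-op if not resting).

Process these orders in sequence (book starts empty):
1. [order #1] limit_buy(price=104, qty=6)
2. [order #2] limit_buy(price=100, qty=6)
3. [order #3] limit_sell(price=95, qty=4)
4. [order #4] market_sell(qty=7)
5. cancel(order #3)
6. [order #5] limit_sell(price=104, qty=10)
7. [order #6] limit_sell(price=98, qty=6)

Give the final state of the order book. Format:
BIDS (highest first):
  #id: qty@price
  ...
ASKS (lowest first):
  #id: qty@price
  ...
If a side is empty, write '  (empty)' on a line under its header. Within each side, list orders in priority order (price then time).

After op 1 [order #1] limit_buy(price=104, qty=6): fills=none; bids=[#1:6@104] asks=[-]
After op 2 [order #2] limit_buy(price=100, qty=6): fills=none; bids=[#1:6@104 #2:6@100] asks=[-]
After op 3 [order #3] limit_sell(price=95, qty=4): fills=#1x#3:4@104; bids=[#1:2@104 #2:6@100] asks=[-]
After op 4 [order #4] market_sell(qty=7): fills=#1x#4:2@104 #2x#4:5@100; bids=[#2:1@100] asks=[-]
After op 5 cancel(order #3): fills=none; bids=[#2:1@100] asks=[-]
After op 6 [order #5] limit_sell(price=104, qty=10): fills=none; bids=[#2:1@100] asks=[#5:10@104]
After op 7 [order #6] limit_sell(price=98, qty=6): fills=#2x#6:1@100; bids=[-] asks=[#6:5@98 #5:10@104]

Answer: BIDS (highest first):
  (empty)
ASKS (lowest first):
  #6: 5@98
  #5: 10@104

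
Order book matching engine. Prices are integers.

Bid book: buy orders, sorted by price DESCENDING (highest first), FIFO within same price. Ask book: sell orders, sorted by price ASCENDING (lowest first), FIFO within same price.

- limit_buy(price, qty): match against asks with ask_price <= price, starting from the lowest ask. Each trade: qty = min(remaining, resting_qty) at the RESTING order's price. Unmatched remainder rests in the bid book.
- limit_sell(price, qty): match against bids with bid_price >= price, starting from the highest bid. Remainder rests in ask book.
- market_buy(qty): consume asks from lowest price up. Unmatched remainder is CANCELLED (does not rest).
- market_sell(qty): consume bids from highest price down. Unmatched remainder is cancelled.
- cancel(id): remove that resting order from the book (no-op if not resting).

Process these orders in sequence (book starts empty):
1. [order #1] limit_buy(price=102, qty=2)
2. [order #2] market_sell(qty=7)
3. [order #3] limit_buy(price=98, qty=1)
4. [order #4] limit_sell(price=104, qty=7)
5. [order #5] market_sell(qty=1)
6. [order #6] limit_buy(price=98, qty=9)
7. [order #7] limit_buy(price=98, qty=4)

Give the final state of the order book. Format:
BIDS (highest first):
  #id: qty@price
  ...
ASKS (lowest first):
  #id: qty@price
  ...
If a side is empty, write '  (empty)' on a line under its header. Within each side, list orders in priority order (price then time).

After op 1 [order #1] limit_buy(price=102, qty=2): fills=none; bids=[#1:2@102] asks=[-]
After op 2 [order #2] market_sell(qty=7): fills=#1x#2:2@102; bids=[-] asks=[-]
After op 3 [order #3] limit_buy(price=98, qty=1): fills=none; bids=[#3:1@98] asks=[-]
After op 4 [order #4] limit_sell(price=104, qty=7): fills=none; bids=[#3:1@98] asks=[#4:7@104]
After op 5 [order #5] market_sell(qty=1): fills=#3x#5:1@98; bids=[-] asks=[#4:7@104]
After op 6 [order #6] limit_buy(price=98, qty=9): fills=none; bids=[#6:9@98] asks=[#4:7@104]
After op 7 [order #7] limit_buy(price=98, qty=4): fills=none; bids=[#6:9@98 #7:4@98] asks=[#4:7@104]

Answer: BIDS (highest first):
  #6: 9@98
  #7: 4@98
ASKS (lowest first):
  #4: 7@104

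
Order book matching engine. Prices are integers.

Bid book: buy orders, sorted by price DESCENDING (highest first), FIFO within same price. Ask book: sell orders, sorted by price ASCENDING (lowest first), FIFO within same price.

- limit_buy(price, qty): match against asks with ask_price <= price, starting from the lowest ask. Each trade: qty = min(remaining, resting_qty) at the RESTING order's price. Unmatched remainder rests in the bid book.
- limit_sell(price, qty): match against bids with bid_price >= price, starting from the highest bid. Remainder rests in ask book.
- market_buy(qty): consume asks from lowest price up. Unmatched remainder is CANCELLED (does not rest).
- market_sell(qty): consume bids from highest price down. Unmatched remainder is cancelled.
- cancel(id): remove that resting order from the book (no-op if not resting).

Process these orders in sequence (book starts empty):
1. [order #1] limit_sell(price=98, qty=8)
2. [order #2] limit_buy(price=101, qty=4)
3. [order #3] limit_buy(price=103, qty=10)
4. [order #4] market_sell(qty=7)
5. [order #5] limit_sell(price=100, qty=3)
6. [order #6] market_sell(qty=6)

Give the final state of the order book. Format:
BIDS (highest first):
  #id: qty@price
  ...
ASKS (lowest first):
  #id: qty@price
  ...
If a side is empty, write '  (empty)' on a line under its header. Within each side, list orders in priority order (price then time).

After op 1 [order #1] limit_sell(price=98, qty=8): fills=none; bids=[-] asks=[#1:8@98]
After op 2 [order #2] limit_buy(price=101, qty=4): fills=#2x#1:4@98; bids=[-] asks=[#1:4@98]
After op 3 [order #3] limit_buy(price=103, qty=10): fills=#3x#1:4@98; bids=[#3:6@103] asks=[-]
After op 4 [order #4] market_sell(qty=7): fills=#3x#4:6@103; bids=[-] asks=[-]
After op 5 [order #5] limit_sell(price=100, qty=3): fills=none; bids=[-] asks=[#5:3@100]
After op 6 [order #6] market_sell(qty=6): fills=none; bids=[-] asks=[#5:3@100]

Answer: BIDS (highest first):
  (empty)
ASKS (lowest first):
  #5: 3@100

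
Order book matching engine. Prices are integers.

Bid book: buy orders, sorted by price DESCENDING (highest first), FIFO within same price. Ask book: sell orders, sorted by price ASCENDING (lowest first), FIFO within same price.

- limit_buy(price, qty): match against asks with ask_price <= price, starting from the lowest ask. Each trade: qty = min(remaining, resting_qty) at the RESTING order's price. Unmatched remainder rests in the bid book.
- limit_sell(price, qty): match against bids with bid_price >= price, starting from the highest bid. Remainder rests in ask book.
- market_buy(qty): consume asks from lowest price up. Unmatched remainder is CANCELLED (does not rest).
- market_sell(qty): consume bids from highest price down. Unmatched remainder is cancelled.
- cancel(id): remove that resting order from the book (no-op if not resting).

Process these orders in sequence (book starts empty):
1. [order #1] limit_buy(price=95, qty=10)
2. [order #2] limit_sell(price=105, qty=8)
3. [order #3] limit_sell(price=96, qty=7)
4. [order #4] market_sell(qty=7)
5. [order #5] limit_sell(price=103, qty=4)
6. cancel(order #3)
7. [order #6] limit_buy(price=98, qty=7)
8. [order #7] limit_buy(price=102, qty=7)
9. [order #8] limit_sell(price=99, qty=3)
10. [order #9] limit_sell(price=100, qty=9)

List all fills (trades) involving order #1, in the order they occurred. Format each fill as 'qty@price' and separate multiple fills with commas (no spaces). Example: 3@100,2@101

After op 1 [order #1] limit_buy(price=95, qty=10): fills=none; bids=[#1:10@95] asks=[-]
After op 2 [order #2] limit_sell(price=105, qty=8): fills=none; bids=[#1:10@95] asks=[#2:8@105]
After op 3 [order #3] limit_sell(price=96, qty=7): fills=none; bids=[#1:10@95] asks=[#3:7@96 #2:8@105]
After op 4 [order #4] market_sell(qty=7): fills=#1x#4:7@95; bids=[#1:3@95] asks=[#3:7@96 #2:8@105]
After op 5 [order #5] limit_sell(price=103, qty=4): fills=none; bids=[#1:3@95] asks=[#3:7@96 #5:4@103 #2:8@105]
After op 6 cancel(order #3): fills=none; bids=[#1:3@95] asks=[#5:4@103 #2:8@105]
After op 7 [order #6] limit_buy(price=98, qty=7): fills=none; bids=[#6:7@98 #1:3@95] asks=[#5:4@103 #2:8@105]
After op 8 [order #7] limit_buy(price=102, qty=7): fills=none; bids=[#7:7@102 #6:7@98 #1:3@95] asks=[#5:4@103 #2:8@105]
After op 9 [order #8] limit_sell(price=99, qty=3): fills=#7x#8:3@102; bids=[#7:4@102 #6:7@98 #1:3@95] asks=[#5:4@103 #2:8@105]
After op 10 [order #9] limit_sell(price=100, qty=9): fills=#7x#9:4@102; bids=[#6:7@98 #1:3@95] asks=[#9:5@100 #5:4@103 #2:8@105]

Answer: 7@95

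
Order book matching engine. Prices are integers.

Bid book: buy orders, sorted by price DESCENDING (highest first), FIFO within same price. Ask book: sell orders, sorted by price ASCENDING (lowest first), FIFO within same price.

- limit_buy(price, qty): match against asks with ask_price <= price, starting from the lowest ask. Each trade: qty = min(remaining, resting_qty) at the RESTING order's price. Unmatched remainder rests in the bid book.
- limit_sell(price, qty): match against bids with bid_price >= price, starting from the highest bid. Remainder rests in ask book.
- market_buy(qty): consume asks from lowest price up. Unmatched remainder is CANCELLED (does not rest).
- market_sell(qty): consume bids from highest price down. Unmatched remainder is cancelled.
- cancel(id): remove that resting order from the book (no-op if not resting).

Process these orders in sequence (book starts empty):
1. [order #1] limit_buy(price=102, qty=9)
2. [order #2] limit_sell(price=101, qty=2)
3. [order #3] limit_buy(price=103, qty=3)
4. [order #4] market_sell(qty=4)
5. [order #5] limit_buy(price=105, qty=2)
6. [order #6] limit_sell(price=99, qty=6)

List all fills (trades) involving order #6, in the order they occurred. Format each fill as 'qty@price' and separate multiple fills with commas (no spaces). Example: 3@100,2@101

Answer: 2@105,4@102

Derivation:
After op 1 [order #1] limit_buy(price=102, qty=9): fills=none; bids=[#1:9@102] asks=[-]
After op 2 [order #2] limit_sell(price=101, qty=2): fills=#1x#2:2@102; bids=[#1:7@102] asks=[-]
After op 3 [order #3] limit_buy(price=103, qty=3): fills=none; bids=[#3:3@103 #1:7@102] asks=[-]
After op 4 [order #4] market_sell(qty=4): fills=#3x#4:3@103 #1x#4:1@102; bids=[#1:6@102] asks=[-]
After op 5 [order #5] limit_buy(price=105, qty=2): fills=none; bids=[#5:2@105 #1:6@102] asks=[-]
After op 6 [order #6] limit_sell(price=99, qty=6): fills=#5x#6:2@105 #1x#6:4@102; bids=[#1:2@102] asks=[-]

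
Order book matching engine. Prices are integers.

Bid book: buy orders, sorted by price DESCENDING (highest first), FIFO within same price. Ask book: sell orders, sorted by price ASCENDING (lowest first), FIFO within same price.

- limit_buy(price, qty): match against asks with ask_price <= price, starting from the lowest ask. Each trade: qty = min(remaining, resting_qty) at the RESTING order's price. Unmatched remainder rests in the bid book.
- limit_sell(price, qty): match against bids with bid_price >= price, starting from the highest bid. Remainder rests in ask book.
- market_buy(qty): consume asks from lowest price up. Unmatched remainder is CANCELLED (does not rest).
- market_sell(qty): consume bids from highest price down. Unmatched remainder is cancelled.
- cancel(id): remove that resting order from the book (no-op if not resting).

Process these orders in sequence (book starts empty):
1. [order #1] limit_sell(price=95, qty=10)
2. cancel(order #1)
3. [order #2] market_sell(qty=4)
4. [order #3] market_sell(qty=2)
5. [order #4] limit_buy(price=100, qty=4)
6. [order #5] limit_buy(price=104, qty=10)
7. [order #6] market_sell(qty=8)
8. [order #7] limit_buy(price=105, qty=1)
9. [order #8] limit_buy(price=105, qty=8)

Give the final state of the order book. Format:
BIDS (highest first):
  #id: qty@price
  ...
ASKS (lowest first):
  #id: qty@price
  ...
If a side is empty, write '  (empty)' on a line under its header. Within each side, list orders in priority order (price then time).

After op 1 [order #1] limit_sell(price=95, qty=10): fills=none; bids=[-] asks=[#1:10@95]
After op 2 cancel(order #1): fills=none; bids=[-] asks=[-]
After op 3 [order #2] market_sell(qty=4): fills=none; bids=[-] asks=[-]
After op 4 [order #3] market_sell(qty=2): fills=none; bids=[-] asks=[-]
After op 5 [order #4] limit_buy(price=100, qty=4): fills=none; bids=[#4:4@100] asks=[-]
After op 6 [order #5] limit_buy(price=104, qty=10): fills=none; bids=[#5:10@104 #4:4@100] asks=[-]
After op 7 [order #6] market_sell(qty=8): fills=#5x#6:8@104; bids=[#5:2@104 #4:4@100] asks=[-]
After op 8 [order #7] limit_buy(price=105, qty=1): fills=none; bids=[#7:1@105 #5:2@104 #4:4@100] asks=[-]
After op 9 [order #8] limit_buy(price=105, qty=8): fills=none; bids=[#7:1@105 #8:8@105 #5:2@104 #4:4@100] asks=[-]

Answer: BIDS (highest first):
  #7: 1@105
  #8: 8@105
  #5: 2@104
  #4: 4@100
ASKS (lowest first):
  (empty)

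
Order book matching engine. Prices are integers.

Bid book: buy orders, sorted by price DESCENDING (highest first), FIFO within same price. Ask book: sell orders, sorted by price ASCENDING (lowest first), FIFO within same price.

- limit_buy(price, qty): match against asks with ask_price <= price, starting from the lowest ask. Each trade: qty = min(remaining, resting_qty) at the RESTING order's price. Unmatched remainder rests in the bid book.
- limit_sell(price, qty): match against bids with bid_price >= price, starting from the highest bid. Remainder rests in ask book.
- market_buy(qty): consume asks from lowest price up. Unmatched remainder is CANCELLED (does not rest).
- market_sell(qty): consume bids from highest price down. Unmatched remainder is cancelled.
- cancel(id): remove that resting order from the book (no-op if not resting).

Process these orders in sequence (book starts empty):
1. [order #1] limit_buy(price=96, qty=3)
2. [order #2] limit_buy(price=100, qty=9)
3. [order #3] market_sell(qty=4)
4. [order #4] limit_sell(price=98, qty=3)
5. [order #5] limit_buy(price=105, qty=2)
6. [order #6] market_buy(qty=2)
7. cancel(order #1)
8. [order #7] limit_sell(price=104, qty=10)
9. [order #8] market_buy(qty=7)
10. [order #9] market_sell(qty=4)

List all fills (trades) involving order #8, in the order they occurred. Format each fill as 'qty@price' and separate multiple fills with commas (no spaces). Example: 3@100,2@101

After op 1 [order #1] limit_buy(price=96, qty=3): fills=none; bids=[#1:3@96] asks=[-]
After op 2 [order #2] limit_buy(price=100, qty=9): fills=none; bids=[#2:9@100 #1:3@96] asks=[-]
After op 3 [order #3] market_sell(qty=4): fills=#2x#3:4@100; bids=[#2:5@100 #1:3@96] asks=[-]
After op 4 [order #4] limit_sell(price=98, qty=3): fills=#2x#4:3@100; bids=[#2:2@100 #1:3@96] asks=[-]
After op 5 [order #5] limit_buy(price=105, qty=2): fills=none; bids=[#5:2@105 #2:2@100 #1:3@96] asks=[-]
After op 6 [order #6] market_buy(qty=2): fills=none; bids=[#5:2@105 #2:2@100 #1:3@96] asks=[-]
After op 7 cancel(order #1): fills=none; bids=[#5:2@105 #2:2@100] asks=[-]
After op 8 [order #7] limit_sell(price=104, qty=10): fills=#5x#7:2@105; bids=[#2:2@100] asks=[#7:8@104]
After op 9 [order #8] market_buy(qty=7): fills=#8x#7:7@104; bids=[#2:2@100] asks=[#7:1@104]
After op 10 [order #9] market_sell(qty=4): fills=#2x#9:2@100; bids=[-] asks=[#7:1@104]

Answer: 7@104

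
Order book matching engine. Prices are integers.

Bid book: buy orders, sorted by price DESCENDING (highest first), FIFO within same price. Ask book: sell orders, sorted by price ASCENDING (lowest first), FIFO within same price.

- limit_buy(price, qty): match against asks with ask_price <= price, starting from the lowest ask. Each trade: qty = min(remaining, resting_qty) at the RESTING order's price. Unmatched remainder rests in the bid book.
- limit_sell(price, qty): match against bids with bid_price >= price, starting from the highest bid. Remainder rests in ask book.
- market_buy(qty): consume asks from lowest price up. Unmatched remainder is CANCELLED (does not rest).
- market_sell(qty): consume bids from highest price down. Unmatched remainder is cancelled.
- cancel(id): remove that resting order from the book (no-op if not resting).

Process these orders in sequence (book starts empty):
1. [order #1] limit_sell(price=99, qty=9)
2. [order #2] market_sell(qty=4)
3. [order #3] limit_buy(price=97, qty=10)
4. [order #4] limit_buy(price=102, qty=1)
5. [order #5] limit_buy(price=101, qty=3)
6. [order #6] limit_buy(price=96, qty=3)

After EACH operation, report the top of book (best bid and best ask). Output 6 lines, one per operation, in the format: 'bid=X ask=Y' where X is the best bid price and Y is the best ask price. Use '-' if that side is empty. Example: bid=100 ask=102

After op 1 [order #1] limit_sell(price=99, qty=9): fills=none; bids=[-] asks=[#1:9@99]
After op 2 [order #2] market_sell(qty=4): fills=none; bids=[-] asks=[#1:9@99]
After op 3 [order #3] limit_buy(price=97, qty=10): fills=none; bids=[#3:10@97] asks=[#1:9@99]
After op 4 [order #4] limit_buy(price=102, qty=1): fills=#4x#1:1@99; bids=[#3:10@97] asks=[#1:8@99]
After op 5 [order #5] limit_buy(price=101, qty=3): fills=#5x#1:3@99; bids=[#3:10@97] asks=[#1:5@99]
After op 6 [order #6] limit_buy(price=96, qty=3): fills=none; bids=[#3:10@97 #6:3@96] asks=[#1:5@99]

Answer: bid=- ask=99
bid=- ask=99
bid=97 ask=99
bid=97 ask=99
bid=97 ask=99
bid=97 ask=99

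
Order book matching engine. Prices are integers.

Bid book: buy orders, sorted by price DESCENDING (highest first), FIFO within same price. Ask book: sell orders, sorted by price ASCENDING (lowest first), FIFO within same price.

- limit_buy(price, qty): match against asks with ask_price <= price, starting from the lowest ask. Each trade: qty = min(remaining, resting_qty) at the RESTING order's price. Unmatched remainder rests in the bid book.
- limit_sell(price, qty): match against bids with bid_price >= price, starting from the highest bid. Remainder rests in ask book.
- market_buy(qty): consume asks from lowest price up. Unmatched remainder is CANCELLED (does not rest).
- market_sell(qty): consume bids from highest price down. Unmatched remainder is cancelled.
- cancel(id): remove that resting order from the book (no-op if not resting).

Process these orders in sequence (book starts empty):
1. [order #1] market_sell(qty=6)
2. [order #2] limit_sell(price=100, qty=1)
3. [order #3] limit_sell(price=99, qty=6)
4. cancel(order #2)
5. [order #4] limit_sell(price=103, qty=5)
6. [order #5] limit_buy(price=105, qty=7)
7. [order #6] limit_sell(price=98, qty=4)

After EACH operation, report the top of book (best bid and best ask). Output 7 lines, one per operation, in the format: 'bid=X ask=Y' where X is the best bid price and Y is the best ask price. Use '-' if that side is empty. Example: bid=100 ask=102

After op 1 [order #1] market_sell(qty=6): fills=none; bids=[-] asks=[-]
After op 2 [order #2] limit_sell(price=100, qty=1): fills=none; bids=[-] asks=[#2:1@100]
After op 3 [order #3] limit_sell(price=99, qty=6): fills=none; bids=[-] asks=[#3:6@99 #2:1@100]
After op 4 cancel(order #2): fills=none; bids=[-] asks=[#3:6@99]
After op 5 [order #4] limit_sell(price=103, qty=5): fills=none; bids=[-] asks=[#3:6@99 #4:5@103]
After op 6 [order #5] limit_buy(price=105, qty=7): fills=#5x#3:6@99 #5x#4:1@103; bids=[-] asks=[#4:4@103]
After op 7 [order #6] limit_sell(price=98, qty=4): fills=none; bids=[-] asks=[#6:4@98 #4:4@103]

Answer: bid=- ask=-
bid=- ask=100
bid=- ask=99
bid=- ask=99
bid=- ask=99
bid=- ask=103
bid=- ask=98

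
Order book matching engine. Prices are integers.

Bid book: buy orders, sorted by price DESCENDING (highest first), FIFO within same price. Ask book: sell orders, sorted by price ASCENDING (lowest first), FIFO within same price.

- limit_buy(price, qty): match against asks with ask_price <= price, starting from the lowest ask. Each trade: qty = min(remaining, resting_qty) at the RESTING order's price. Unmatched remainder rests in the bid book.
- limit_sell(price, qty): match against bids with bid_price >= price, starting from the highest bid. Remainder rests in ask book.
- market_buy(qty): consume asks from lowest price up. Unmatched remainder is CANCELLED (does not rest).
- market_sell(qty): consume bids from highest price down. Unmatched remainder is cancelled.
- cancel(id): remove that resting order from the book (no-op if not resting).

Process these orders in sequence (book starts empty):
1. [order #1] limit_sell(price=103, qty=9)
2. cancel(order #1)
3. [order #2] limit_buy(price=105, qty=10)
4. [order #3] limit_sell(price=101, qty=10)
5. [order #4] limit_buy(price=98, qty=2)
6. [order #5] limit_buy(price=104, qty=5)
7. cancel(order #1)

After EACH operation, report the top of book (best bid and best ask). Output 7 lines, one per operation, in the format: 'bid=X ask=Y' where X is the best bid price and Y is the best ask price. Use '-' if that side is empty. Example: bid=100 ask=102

After op 1 [order #1] limit_sell(price=103, qty=9): fills=none; bids=[-] asks=[#1:9@103]
After op 2 cancel(order #1): fills=none; bids=[-] asks=[-]
After op 3 [order #2] limit_buy(price=105, qty=10): fills=none; bids=[#2:10@105] asks=[-]
After op 4 [order #3] limit_sell(price=101, qty=10): fills=#2x#3:10@105; bids=[-] asks=[-]
After op 5 [order #4] limit_buy(price=98, qty=2): fills=none; bids=[#4:2@98] asks=[-]
After op 6 [order #5] limit_buy(price=104, qty=5): fills=none; bids=[#5:5@104 #4:2@98] asks=[-]
After op 7 cancel(order #1): fills=none; bids=[#5:5@104 #4:2@98] asks=[-]

Answer: bid=- ask=103
bid=- ask=-
bid=105 ask=-
bid=- ask=-
bid=98 ask=-
bid=104 ask=-
bid=104 ask=-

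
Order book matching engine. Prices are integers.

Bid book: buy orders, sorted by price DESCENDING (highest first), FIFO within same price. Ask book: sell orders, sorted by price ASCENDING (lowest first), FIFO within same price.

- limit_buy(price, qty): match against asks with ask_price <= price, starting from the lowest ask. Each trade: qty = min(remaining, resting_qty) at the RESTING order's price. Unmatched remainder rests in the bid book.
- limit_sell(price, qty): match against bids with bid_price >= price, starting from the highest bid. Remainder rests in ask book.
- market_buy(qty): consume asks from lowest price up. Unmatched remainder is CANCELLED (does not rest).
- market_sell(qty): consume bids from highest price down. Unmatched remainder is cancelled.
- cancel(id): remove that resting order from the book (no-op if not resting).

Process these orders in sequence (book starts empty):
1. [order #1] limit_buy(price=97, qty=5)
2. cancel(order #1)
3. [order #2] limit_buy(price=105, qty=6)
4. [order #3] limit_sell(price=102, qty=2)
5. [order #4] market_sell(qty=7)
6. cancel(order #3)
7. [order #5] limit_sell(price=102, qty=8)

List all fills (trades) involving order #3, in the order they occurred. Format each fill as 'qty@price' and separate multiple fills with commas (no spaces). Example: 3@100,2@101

Answer: 2@105

Derivation:
After op 1 [order #1] limit_buy(price=97, qty=5): fills=none; bids=[#1:5@97] asks=[-]
After op 2 cancel(order #1): fills=none; bids=[-] asks=[-]
After op 3 [order #2] limit_buy(price=105, qty=6): fills=none; bids=[#2:6@105] asks=[-]
After op 4 [order #3] limit_sell(price=102, qty=2): fills=#2x#3:2@105; bids=[#2:4@105] asks=[-]
After op 5 [order #4] market_sell(qty=7): fills=#2x#4:4@105; bids=[-] asks=[-]
After op 6 cancel(order #3): fills=none; bids=[-] asks=[-]
After op 7 [order #5] limit_sell(price=102, qty=8): fills=none; bids=[-] asks=[#5:8@102]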